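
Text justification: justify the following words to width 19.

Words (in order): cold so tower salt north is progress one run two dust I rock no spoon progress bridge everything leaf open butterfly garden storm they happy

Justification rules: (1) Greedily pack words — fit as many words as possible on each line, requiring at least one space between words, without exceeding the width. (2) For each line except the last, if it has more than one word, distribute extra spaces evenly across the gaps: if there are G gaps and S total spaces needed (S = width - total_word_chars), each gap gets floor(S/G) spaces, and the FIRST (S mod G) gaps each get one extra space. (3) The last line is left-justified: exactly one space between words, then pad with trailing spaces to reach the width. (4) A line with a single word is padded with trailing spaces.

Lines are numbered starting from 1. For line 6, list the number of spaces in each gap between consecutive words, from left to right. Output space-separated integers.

Line 1: ['cold', 'so', 'tower', 'salt'] (min_width=18, slack=1)
Line 2: ['north', 'is', 'progress'] (min_width=17, slack=2)
Line 3: ['one', 'run', 'two', 'dust', 'I'] (min_width=18, slack=1)
Line 4: ['rock', 'no', 'spoon'] (min_width=13, slack=6)
Line 5: ['progress', 'bridge'] (min_width=15, slack=4)
Line 6: ['everything', 'leaf'] (min_width=15, slack=4)
Line 7: ['open', 'butterfly'] (min_width=14, slack=5)
Line 8: ['garden', 'storm', 'they'] (min_width=17, slack=2)
Line 9: ['happy'] (min_width=5, slack=14)

Answer: 5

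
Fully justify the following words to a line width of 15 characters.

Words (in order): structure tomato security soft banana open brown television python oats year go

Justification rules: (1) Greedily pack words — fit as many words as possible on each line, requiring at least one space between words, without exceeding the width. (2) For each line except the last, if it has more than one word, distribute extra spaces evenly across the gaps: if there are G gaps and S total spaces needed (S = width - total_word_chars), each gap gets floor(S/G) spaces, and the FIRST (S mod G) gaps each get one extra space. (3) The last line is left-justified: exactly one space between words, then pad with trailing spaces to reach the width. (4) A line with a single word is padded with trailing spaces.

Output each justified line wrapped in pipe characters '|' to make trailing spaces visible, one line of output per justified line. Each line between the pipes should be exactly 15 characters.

Answer: |structure      |
|tomato security|
|soft     banana|
|open      brown|
|television     |
|python     oats|
|year go        |

Derivation:
Line 1: ['structure'] (min_width=9, slack=6)
Line 2: ['tomato', 'security'] (min_width=15, slack=0)
Line 3: ['soft', 'banana'] (min_width=11, slack=4)
Line 4: ['open', 'brown'] (min_width=10, slack=5)
Line 5: ['television'] (min_width=10, slack=5)
Line 6: ['python', 'oats'] (min_width=11, slack=4)
Line 7: ['year', 'go'] (min_width=7, slack=8)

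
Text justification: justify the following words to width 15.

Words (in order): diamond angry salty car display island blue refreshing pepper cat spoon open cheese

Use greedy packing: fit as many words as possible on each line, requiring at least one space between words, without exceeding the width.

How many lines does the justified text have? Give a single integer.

Answer: 7

Derivation:
Line 1: ['diamond', 'angry'] (min_width=13, slack=2)
Line 2: ['salty', 'car'] (min_width=9, slack=6)
Line 3: ['display', 'island'] (min_width=14, slack=1)
Line 4: ['blue', 'refreshing'] (min_width=15, slack=0)
Line 5: ['pepper', 'cat'] (min_width=10, slack=5)
Line 6: ['spoon', 'open'] (min_width=10, slack=5)
Line 7: ['cheese'] (min_width=6, slack=9)
Total lines: 7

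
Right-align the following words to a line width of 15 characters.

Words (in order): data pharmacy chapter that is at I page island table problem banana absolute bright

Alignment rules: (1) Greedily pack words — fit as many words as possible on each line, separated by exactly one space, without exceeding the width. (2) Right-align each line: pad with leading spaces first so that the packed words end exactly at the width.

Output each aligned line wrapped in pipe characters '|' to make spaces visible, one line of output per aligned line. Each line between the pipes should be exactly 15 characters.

Line 1: ['data', 'pharmacy'] (min_width=13, slack=2)
Line 2: ['chapter', 'that', 'is'] (min_width=15, slack=0)
Line 3: ['at', 'I', 'page'] (min_width=9, slack=6)
Line 4: ['island', 'table'] (min_width=12, slack=3)
Line 5: ['problem', 'banana'] (min_width=14, slack=1)
Line 6: ['absolute', 'bright'] (min_width=15, slack=0)

Answer: |  data pharmacy|
|chapter that is|
|      at I page|
|   island table|
| problem banana|
|absolute bright|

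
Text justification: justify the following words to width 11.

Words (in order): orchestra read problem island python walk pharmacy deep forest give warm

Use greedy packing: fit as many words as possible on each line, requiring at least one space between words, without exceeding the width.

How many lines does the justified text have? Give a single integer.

Line 1: ['orchestra'] (min_width=9, slack=2)
Line 2: ['read'] (min_width=4, slack=7)
Line 3: ['problem'] (min_width=7, slack=4)
Line 4: ['island'] (min_width=6, slack=5)
Line 5: ['python', 'walk'] (min_width=11, slack=0)
Line 6: ['pharmacy'] (min_width=8, slack=3)
Line 7: ['deep', 'forest'] (min_width=11, slack=0)
Line 8: ['give', 'warm'] (min_width=9, slack=2)
Total lines: 8

Answer: 8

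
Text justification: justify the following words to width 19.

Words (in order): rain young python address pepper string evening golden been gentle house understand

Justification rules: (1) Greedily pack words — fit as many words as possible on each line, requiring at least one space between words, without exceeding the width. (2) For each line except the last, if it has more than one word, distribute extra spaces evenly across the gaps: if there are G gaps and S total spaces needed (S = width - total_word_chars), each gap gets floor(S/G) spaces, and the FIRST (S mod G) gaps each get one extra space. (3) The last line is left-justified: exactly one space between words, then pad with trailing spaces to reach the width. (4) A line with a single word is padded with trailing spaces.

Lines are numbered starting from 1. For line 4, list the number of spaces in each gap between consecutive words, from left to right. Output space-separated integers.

Answer: 2 1

Derivation:
Line 1: ['rain', 'young', 'python'] (min_width=17, slack=2)
Line 2: ['address', 'pepper'] (min_width=14, slack=5)
Line 3: ['string', 'evening'] (min_width=14, slack=5)
Line 4: ['golden', 'been', 'gentle'] (min_width=18, slack=1)
Line 5: ['house', 'understand'] (min_width=16, slack=3)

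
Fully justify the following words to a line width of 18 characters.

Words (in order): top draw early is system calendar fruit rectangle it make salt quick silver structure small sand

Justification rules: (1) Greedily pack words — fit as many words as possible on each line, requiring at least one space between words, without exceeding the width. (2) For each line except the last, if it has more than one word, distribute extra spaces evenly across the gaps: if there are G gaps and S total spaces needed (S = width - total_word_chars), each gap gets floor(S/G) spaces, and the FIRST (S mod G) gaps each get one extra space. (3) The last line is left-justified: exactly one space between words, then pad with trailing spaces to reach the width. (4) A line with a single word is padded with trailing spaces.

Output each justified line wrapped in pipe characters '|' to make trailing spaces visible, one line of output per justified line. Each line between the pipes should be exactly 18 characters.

Line 1: ['top', 'draw', 'early', 'is'] (min_width=17, slack=1)
Line 2: ['system', 'calendar'] (min_width=15, slack=3)
Line 3: ['fruit', 'rectangle', 'it'] (min_width=18, slack=0)
Line 4: ['make', 'salt', 'quick'] (min_width=15, slack=3)
Line 5: ['silver', 'structure'] (min_width=16, slack=2)
Line 6: ['small', 'sand'] (min_width=10, slack=8)

Answer: |top  draw early is|
|system    calendar|
|fruit rectangle it|
|make   salt  quick|
|silver   structure|
|small sand        |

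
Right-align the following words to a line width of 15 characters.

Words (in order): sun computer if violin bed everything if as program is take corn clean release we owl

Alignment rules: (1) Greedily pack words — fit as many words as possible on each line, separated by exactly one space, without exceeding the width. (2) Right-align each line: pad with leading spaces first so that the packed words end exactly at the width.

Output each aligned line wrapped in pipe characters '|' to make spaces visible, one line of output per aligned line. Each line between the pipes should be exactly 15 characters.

Answer: |sun computer if|
|     violin bed|
|  everything if|
|  as program is|
|take corn clean|
| release we owl|

Derivation:
Line 1: ['sun', 'computer', 'if'] (min_width=15, slack=0)
Line 2: ['violin', 'bed'] (min_width=10, slack=5)
Line 3: ['everything', 'if'] (min_width=13, slack=2)
Line 4: ['as', 'program', 'is'] (min_width=13, slack=2)
Line 5: ['take', 'corn', 'clean'] (min_width=15, slack=0)
Line 6: ['release', 'we', 'owl'] (min_width=14, slack=1)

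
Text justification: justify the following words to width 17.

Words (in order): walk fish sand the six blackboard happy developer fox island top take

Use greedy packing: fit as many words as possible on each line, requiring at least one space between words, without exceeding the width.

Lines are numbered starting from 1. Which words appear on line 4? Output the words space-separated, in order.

Answer: developer fox

Derivation:
Line 1: ['walk', 'fish', 'sand'] (min_width=14, slack=3)
Line 2: ['the', 'six'] (min_width=7, slack=10)
Line 3: ['blackboard', 'happy'] (min_width=16, slack=1)
Line 4: ['developer', 'fox'] (min_width=13, slack=4)
Line 5: ['island', 'top', 'take'] (min_width=15, slack=2)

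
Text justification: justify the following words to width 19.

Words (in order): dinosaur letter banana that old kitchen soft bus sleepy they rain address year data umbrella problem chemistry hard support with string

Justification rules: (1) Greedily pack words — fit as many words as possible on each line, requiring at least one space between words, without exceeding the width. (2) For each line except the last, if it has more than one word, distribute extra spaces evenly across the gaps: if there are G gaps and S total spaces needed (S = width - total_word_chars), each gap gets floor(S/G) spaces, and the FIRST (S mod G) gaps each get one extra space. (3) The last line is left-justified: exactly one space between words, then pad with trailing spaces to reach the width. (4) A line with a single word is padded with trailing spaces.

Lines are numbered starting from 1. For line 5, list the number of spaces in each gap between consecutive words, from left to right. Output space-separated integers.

Answer: 2 2

Derivation:
Line 1: ['dinosaur', 'letter'] (min_width=15, slack=4)
Line 2: ['banana', 'that', 'old'] (min_width=15, slack=4)
Line 3: ['kitchen', 'soft', 'bus'] (min_width=16, slack=3)
Line 4: ['sleepy', 'they', 'rain'] (min_width=16, slack=3)
Line 5: ['address', 'year', 'data'] (min_width=17, slack=2)
Line 6: ['umbrella', 'problem'] (min_width=16, slack=3)
Line 7: ['chemistry', 'hard'] (min_width=14, slack=5)
Line 8: ['support', 'with', 'string'] (min_width=19, slack=0)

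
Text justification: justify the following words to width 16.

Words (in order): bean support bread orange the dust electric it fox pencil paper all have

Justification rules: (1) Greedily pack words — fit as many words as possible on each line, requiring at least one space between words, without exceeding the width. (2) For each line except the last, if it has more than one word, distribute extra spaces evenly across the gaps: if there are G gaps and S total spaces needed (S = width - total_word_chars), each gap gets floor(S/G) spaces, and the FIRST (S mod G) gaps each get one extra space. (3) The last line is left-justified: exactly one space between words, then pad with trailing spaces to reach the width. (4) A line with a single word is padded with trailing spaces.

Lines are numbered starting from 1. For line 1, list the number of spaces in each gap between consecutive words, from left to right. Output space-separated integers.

Answer: 5

Derivation:
Line 1: ['bean', 'support'] (min_width=12, slack=4)
Line 2: ['bread', 'orange', 'the'] (min_width=16, slack=0)
Line 3: ['dust', 'electric', 'it'] (min_width=16, slack=0)
Line 4: ['fox', 'pencil', 'paper'] (min_width=16, slack=0)
Line 5: ['all', 'have'] (min_width=8, slack=8)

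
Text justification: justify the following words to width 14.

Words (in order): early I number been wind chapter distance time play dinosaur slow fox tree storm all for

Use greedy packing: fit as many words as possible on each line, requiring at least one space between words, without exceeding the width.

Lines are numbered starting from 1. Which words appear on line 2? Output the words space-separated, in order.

Answer: been wind

Derivation:
Line 1: ['early', 'I', 'number'] (min_width=14, slack=0)
Line 2: ['been', 'wind'] (min_width=9, slack=5)
Line 3: ['chapter'] (min_width=7, slack=7)
Line 4: ['distance', 'time'] (min_width=13, slack=1)
Line 5: ['play', 'dinosaur'] (min_width=13, slack=1)
Line 6: ['slow', 'fox', 'tree'] (min_width=13, slack=1)
Line 7: ['storm', 'all', 'for'] (min_width=13, slack=1)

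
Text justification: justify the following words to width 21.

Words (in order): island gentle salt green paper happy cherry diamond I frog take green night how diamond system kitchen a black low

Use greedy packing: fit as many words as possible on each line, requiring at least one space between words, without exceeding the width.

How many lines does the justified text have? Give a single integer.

Line 1: ['island', 'gentle', 'salt'] (min_width=18, slack=3)
Line 2: ['green', 'paper', 'happy'] (min_width=17, slack=4)
Line 3: ['cherry', 'diamond', 'I', 'frog'] (min_width=21, slack=0)
Line 4: ['take', 'green', 'night', 'how'] (min_width=20, slack=1)
Line 5: ['diamond', 'system'] (min_width=14, slack=7)
Line 6: ['kitchen', 'a', 'black', 'low'] (min_width=19, slack=2)
Total lines: 6

Answer: 6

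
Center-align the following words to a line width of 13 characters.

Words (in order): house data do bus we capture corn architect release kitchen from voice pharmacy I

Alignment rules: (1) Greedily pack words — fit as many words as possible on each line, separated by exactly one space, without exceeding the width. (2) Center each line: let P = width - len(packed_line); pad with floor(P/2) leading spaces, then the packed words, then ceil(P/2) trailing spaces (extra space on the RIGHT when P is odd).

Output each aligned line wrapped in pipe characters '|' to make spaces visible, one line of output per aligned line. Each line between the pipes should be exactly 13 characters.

Line 1: ['house', 'data', 'do'] (min_width=13, slack=0)
Line 2: ['bus', 'we'] (min_width=6, slack=7)
Line 3: ['capture', 'corn'] (min_width=12, slack=1)
Line 4: ['architect'] (min_width=9, slack=4)
Line 5: ['release'] (min_width=7, slack=6)
Line 6: ['kitchen', 'from'] (min_width=12, slack=1)
Line 7: ['voice'] (min_width=5, slack=8)
Line 8: ['pharmacy', 'I'] (min_width=10, slack=3)

Answer: |house data do|
|   bus we    |
|capture corn |
|  architect  |
|   release   |
|kitchen from |
|    voice    |
| pharmacy I  |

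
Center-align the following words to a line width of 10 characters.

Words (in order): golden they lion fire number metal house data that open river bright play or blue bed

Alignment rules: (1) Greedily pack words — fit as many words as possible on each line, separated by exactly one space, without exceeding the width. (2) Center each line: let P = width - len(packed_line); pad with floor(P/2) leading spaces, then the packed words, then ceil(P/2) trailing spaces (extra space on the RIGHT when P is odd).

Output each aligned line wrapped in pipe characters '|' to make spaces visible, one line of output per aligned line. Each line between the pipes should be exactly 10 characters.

Line 1: ['golden'] (min_width=6, slack=4)
Line 2: ['they', 'lion'] (min_width=9, slack=1)
Line 3: ['fire'] (min_width=4, slack=6)
Line 4: ['number'] (min_width=6, slack=4)
Line 5: ['metal'] (min_width=5, slack=5)
Line 6: ['house', 'data'] (min_width=10, slack=0)
Line 7: ['that', 'open'] (min_width=9, slack=1)
Line 8: ['river'] (min_width=5, slack=5)
Line 9: ['bright'] (min_width=6, slack=4)
Line 10: ['play', 'or'] (min_width=7, slack=3)
Line 11: ['blue', 'bed'] (min_width=8, slack=2)

Answer: |  golden  |
|they lion |
|   fire   |
|  number  |
|  metal   |
|house data|
|that open |
|  river   |
|  bright  |
| play or  |
| blue bed |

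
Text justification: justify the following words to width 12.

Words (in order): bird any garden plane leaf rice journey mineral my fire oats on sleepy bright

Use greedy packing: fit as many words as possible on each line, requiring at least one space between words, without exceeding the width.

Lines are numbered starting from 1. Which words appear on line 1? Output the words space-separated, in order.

Line 1: ['bird', 'any'] (min_width=8, slack=4)
Line 2: ['garden', 'plane'] (min_width=12, slack=0)
Line 3: ['leaf', 'rice'] (min_width=9, slack=3)
Line 4: ['journey'] (min_width=7, slack=5)
Line 5: ['mineral', 'my'] (min_width=10, slack=2)
Line 6: ['fire', 'oats', 'on'] (min_width=12, slack=0)
Line 7: ['sleepy'] (min_width=6, slack=6)
Line 8: ['bright'] (min_width=6, slack=6)

Answer: bird any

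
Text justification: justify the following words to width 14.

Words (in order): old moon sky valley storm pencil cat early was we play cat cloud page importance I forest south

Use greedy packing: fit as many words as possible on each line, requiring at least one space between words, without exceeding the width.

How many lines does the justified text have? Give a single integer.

Answer: 8

Derivation:
Line 1: ['old', 'moon', 'sky'] (min_width=12, slack=2)
Line 2: ['valley', 'storm'] (min_width=12, slack=2)
Line 3: ['pencil', 'cat'] (min_width=10, slack=4)
Line 4: ['early', 'was', 'we'] (min_width=12, slack=2)
Line 5: ['play', 'cat', 'cloud'] (min_width=14, slack=0)
Line 6: ['page'] (min_width=4, slack=10)
Line 7: ['importance', 'I'] (min_width=12, slack=2)
Line 8: ['forest', 'south'] (min_width=12, slack=2)
Total lines: 8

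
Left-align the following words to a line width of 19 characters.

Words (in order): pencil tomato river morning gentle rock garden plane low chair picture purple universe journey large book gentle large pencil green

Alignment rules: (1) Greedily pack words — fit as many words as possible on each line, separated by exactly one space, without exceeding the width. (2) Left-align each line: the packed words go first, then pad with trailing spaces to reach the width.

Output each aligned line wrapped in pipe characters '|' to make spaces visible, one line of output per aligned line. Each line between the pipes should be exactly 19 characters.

Answer: |pencil tomato river|
|morning gentle rock|
|garden plane low   |
|chair picture      |
|purple universe    |
|journey large book |
|gentle large pencil|
|green              |

Derivation:
Line 1: ['pencil', 'tomato', 'river'] (min_width=19, slack=0)
Line 2: ['morning', 'gentle', 'rock'] (min_width=19, slack=0)
Line 3: ['garden', 'plane', 'low'] (min_width=16, slack=3)
Line 4: ['chair', 'picture'] (min_width=13, slack=6)
Line 5: ['purple', 'universe'] (min_width=15, slack=4)
Line 6: ['journey', 'large', 'book'] (min_width=18, slack=1)
Line 7: ['gentle', 'large', 'pencil'] (min_width=19, slack=0)
Line 8: ['green'] (min_width=5, slack=14)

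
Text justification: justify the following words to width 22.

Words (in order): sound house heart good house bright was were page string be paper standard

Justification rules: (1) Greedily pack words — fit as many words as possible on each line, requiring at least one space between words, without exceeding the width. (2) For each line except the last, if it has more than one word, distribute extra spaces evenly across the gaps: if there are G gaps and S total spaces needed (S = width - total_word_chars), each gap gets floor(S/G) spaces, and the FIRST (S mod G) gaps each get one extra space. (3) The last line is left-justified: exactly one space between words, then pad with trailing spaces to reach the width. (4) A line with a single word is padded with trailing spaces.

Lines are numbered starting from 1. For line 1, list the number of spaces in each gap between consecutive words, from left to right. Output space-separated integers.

Answer: 1 1 1

Derivation:
Line 1: ['sound', 'house', 'heart', 'good'] (min_width=22, slack=0)
Line 2: ['house', 'bright', 'was', 'were'] (min_width=21, slack=1)
Line 3: ['page', 'string', 'be', 'paper'] (min_width=20, slack=2)
Line 4: ['standard'] (min_width=8, slack=14)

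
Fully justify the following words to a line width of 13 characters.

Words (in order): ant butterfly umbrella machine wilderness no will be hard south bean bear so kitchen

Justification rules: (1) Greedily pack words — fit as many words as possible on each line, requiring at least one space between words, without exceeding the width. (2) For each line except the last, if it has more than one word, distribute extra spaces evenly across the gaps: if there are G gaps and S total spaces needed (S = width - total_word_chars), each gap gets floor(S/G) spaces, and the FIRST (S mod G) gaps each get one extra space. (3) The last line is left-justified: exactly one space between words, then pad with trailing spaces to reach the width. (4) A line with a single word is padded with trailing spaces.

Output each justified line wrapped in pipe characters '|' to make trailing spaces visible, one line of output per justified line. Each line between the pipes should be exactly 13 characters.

Answer: |ant butterfly|
|umbrella     |
|machine      |
|wilderness no|
|will  be hard|
|south    bean|
|bear       so|
|kitchen      |

Derivation:
Line 1: ['ant', 'butterfly'] (min_width=13, slack=0)
Line 2: ['umbrella'] (min_width=8, slack=5)
Line 3: ['machine'] (min_width=7, slack=6)
Line 4: ['wilderness', 'no'] (min_width=13, slack=0)
Line 5: ['will', 'be', 'hard'] (min_width=12, slack=1)
Line 6: ['south', 'bean'] (min_width=10, slack=3)
Line 7: ['bear', 'so'] (min_width=7, slack=6)
Line 8: ['kitchen'] (min_width=7, slack=6)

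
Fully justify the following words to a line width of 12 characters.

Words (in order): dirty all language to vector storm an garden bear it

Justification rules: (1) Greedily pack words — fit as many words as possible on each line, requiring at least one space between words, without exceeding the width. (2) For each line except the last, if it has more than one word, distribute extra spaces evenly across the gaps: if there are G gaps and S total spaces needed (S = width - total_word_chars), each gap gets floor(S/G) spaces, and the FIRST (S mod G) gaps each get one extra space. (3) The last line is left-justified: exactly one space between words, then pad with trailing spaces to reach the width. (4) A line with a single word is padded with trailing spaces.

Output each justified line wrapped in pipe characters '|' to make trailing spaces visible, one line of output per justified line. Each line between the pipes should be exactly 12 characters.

Line 1: ['dirty', 'all'] (min_width=9, slack=3)
Line 2: ['language', 'to'] (min_width=11, slack=1)
Line 3: ['vector', 'storm'] (min_width=12, slack=0)
Line 4: ['an', 'garden'] (min_width=9, slack=3)
Line 5: ['bear', 'it'] (min_width=7, slack=5)

Answer: |dirty    all|
|language  to|
|vector storm|
|an    garden|
|bear it     |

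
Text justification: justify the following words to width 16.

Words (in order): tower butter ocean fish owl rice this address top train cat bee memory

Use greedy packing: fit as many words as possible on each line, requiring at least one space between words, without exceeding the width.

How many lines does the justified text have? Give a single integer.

Line 1: ['tower', 'butter'] (min_width=12, slack=4)
Line 2: ['ocean', 'fish', 'owl'] (min_width=14, slack=2)
Line 3: ['rice', 'this'] (min_width=9, slack=7)
Line 4: ['address', 'top'] (min_width=11, slack=5)
Line 5: ['train', 'cat', 'bee'] (min_width=13, slack=3)
Line 6: ['memory'] (min_width=6, slack=10)
Total lines: 6

Answer: 6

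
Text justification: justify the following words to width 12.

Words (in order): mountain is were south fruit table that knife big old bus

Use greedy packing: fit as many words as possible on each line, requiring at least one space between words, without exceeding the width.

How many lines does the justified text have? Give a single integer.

Answer: 5

Derivation:
Line 1: ['mountain', 'is'] (min_width=11, slack=1)
Line 2: ['were', 'south'] (min_width=10, slack=2)
Line 3: ['fruit', 'table'] (min_width=11, slack=1)
Line 4: ['that', 'knife'] (min_width=10, slack=2)
Line 5: ['big', 'old', 'bus'] (min_width=11, slack=1)
Total lines: 5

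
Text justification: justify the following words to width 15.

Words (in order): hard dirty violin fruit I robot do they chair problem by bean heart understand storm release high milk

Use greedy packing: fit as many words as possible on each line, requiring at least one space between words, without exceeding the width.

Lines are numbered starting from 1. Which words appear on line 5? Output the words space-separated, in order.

Answer: by bean heart

Derivation:
Line 1: ['hard', 'dirty'] (min_width=10, slack=5)
Line 2: ['violin', 'fruit', 'I'] (min_width=14, slack=1)
Line 3: ['robot', 'do', 'they'] (min_width=13, slack=2)
Line 4: ['chair', 'problem'] (min_width=13, slack=2)
Line 5: ['by', 'bean', 'heart'] (min_width=13, slack=2)
Line 6: ['understand'] (min_width=10, slack=5)
Line 7: ['storm', 'release'] (min_width=13, slack=2)
Line 8: ['high', 'milk'] (min_width=9, slack=6)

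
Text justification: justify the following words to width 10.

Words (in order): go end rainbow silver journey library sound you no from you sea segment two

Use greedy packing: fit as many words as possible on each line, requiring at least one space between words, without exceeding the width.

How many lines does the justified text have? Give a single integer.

Line 1: ['go', 'end'] (min_width=6, slack=4)
Line 2: ['rainbow'] (min_width=7, slack=3)
Line 3: ['silver'] (min_width=6, slack=4)
Line 4: ['journey'] (min_width=7, slack=3)
Line 5: ['library'] (min_width=7, slack=3)
Line 6: ['sound', 'you'] (min_width=9, slack=1)
Line 7: ['no', 'from'] (min_width=7, slack=3)
Line 8: ['you', 'sea'] (min_width=7, slack=3)
Line 9: ['segment'] (min_width=7, slack=3)
Line 10: ['two'] (min_width=3, slack=7)
Total lines: 10

Answer: 10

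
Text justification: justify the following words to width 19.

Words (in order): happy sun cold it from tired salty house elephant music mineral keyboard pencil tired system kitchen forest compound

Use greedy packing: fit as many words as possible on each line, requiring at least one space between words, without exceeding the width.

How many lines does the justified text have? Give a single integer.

Answer: 8

Derivation:
Line 1: ['happy', 'sun', 'cold', 'it'] (min_width=17, slack=2)
Line 2: ['from', 'tired', 'salty'] (min_width=16, slack=3)
Line 3: ['house', 'elephant'] (min_width=14, slack=5)
Line 4: ['music', 'mineral'] (min_width=13, slack=6)
Line 5: ['keyboard', 'pencil'] (min_width=15, slack=4)
Line 6: ['tired', 'system'] (min_width=12, slack=7)
Line 7: ['kitchen', 'forest'] (min_width=14, slack=5)
Line 8: ['compound'] (min_width=8, slack=11)
Total lines: 8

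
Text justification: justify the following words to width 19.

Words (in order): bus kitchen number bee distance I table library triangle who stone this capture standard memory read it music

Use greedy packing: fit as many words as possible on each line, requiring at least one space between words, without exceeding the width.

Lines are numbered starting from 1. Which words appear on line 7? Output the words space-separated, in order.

Line 1: ['bus', 'kitchen', 'number'] (min_width=18, slack=1)
Line 2: ['bee', 'distance', 'I'] (min_width=14, slack=5)
Line 3: ['table', 'library'] (min_width=13, slack=6)
Line 4: ['triangle', 'who', 'stone'] (min_width=18, slack=1)
Line 5: ['this', 'capture'] (min_width=12, slack=7)
Line 6: ['standard', 'memory'] (min_width=15, slack=4)
Line 7: ['read', 'it', 'music'] (min_width=13, slack=6)

Answer: read it music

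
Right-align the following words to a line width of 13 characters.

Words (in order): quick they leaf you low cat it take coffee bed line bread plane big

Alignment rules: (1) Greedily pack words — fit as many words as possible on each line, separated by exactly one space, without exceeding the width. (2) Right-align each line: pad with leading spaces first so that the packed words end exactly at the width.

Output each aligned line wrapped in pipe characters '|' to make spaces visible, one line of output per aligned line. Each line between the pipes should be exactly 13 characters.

Answer: |   quick they|
| leaf you low|
|  cat it take|
|   coffee bed|
|   line bread|
|    plane big|

Derivation:
Line 1: ['quick', 'they'] (min_width=10, slack=3)
Line 2: ['leaf', 'you', 'low'] (min_width=12, slack=1)
Line 3: ['cat', 'it', 'take'] (min_width=11, slack=2)
Line 4: ['coffee', 'bed'] (min_width=10, slack=3)
Line 5: ['line', 'bread'] (min_width=10, slack=3)
Line 6: ['plane', 'big'] (min_width=9, slack=4)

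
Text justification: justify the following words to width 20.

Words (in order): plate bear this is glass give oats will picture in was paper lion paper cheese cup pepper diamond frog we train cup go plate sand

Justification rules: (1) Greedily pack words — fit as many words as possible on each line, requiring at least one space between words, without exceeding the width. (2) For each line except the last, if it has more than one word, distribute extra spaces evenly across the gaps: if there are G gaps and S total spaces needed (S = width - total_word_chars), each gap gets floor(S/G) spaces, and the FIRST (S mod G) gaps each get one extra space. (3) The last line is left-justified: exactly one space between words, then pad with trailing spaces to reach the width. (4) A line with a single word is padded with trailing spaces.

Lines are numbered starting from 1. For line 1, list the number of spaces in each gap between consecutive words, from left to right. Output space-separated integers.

Answer: 2 2 1

Derivation:
Line 1: ['plate', 'bear', 'this', 'is'] (min_width=18, slack=2)
Line 2: ['glass', 'give', 'oats', 'will'] (min_width=20, slack=0)
Line 3: ['picture', 'in', 'was', 'paper'] (min_width=20, slack=0)
Line 4: ['lion', 'paper', 'cheese'] (min_width=17, slack=3)
Line 5: ['cup', 'pepper', 'diamond'] (min_width=18, slack=2)
Line 6: ['frog', 'we', 'train', 'cup', 'go'] (min_width=20, slack=0)
Line 7: ['plate', 'sand'] (min_width=10, slack=10)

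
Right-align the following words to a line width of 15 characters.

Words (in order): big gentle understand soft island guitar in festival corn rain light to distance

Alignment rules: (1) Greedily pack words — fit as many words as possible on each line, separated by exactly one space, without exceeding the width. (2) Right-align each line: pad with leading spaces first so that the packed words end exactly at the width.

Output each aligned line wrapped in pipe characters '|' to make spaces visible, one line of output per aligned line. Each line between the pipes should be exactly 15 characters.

Answer: |     big gentle|
|understand soft|
|  island guitar|
|    in festival|
|corn rain light|
|    to distance|

Derivation:
Line 1: ['big', 'gentle'] (min_width=10, slack=5)
Line 2: ['understand', 'soft'] (min_width=15, slack=0)
Line 3: ['island', 'guitar'] (min_width=13, slack=2)
Line 4: ['in', 'festival'] (min_width=11, slack=4)
Line 5: ['corn', 'rain', 'light'] (min_width=15, slack=0)
Line 6: ['to', 'distance'] (min_width=11, slack=4)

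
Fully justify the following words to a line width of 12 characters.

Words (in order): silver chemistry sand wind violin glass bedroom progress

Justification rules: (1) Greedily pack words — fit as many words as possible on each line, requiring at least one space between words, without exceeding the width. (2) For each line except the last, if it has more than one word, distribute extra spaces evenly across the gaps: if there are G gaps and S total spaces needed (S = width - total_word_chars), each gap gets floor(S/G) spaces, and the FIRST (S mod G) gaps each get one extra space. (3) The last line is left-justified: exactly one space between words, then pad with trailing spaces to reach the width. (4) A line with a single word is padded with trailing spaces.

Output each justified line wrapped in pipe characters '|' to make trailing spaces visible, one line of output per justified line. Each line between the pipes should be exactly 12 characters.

Answer: |silver      |
|chemistry   |
|sand    wind|
|violin glass|
|bedroom     |
|progress    |

Derivation:
Line 1: ['silver'] (min_width=6, slack=6)
Line 2: ['chemistry'] (min_width=9, slack=3)
Line 3: ['sand', 'wind'] (min_width=9, slack=3)
Line 4: ['violin', 'glass'] (min_width=12, slack=0)
Line 5: ['bedroom'] (min_width=7, slack=5)
Line 6: ['progress'] (min_width=8, slack=4)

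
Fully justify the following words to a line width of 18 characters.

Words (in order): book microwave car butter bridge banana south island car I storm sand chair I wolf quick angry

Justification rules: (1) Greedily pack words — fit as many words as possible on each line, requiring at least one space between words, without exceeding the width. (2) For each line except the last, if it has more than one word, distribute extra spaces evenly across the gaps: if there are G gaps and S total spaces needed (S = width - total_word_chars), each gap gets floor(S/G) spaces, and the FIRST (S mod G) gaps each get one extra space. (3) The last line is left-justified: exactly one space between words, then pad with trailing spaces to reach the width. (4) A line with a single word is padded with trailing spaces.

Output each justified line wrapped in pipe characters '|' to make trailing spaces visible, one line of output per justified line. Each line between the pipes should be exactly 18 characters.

Line 1: ['book', 'microwave', 'car'] (min_width=18, slack=0)
Line 2: ['butter', 'bridge'] (min_width=13, slack=5)
Line 3: ['banana', 'south'] (min_width=12, slack=6)
Line 4: ['island', 'car', 'I', 'storm'] (min_width=18, slack=0)
Line 5: ['sand', 'chair', 'I', 'wolf'] (min_width=17, slack=1)
Line 6: ['quick', 'angry'] (min_width=11, slack=7)

Answer: |book microwave car|
|butter      bridge|
|banana       south|
|island car I storm|
|sand  chair I wolf|
|quick angry       |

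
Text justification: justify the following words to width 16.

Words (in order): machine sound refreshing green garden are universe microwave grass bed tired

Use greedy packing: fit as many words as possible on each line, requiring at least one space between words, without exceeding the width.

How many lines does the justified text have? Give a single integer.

Line 1: ['machine', 'sound'] (min_width=13, slack=3)
Line 2: ['refreshing', 'green'] (min_width=16, slack=0)
Line 3: ['garden', 'are'] (min_width=10, slack=6)
Line 4: ['universe'] (min_width=8, slack=8)
Line 5: ['microwave', 'grass'] (min_width=15, slack=1)
Line 6: ['bed', 'tired'] (min_width=9, slack=7)
Total lines: 6

Answer: 6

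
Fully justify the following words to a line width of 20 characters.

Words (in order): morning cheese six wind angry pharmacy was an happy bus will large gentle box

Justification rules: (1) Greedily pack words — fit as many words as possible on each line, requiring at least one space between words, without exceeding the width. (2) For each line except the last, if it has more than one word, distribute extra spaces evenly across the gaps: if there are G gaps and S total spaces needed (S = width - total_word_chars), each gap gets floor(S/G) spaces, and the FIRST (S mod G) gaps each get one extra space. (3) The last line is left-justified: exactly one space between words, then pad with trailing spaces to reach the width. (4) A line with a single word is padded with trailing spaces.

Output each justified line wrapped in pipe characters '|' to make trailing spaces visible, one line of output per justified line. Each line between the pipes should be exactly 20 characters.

Line 1: ['morning', 'cheese', 'six'] (min_width=18, slack=2)
Line 2: ['wind', 'angry', 'pharmacy'] (min_width=19, slack=1)
Line 3: ['was', 'an', 'happy', 'bus'] (min_width=16, slack=4)
Line 4: ['will', 'large', 'gentle'] (min_width=17, slack=3)
Line 5: ['box'] (min_width=3, slack=17)

Answer: |morning  cheese  six|
|wind  angry pharmacy|
|was   an  happy  bus|
|will   large  gentle|
|box                 |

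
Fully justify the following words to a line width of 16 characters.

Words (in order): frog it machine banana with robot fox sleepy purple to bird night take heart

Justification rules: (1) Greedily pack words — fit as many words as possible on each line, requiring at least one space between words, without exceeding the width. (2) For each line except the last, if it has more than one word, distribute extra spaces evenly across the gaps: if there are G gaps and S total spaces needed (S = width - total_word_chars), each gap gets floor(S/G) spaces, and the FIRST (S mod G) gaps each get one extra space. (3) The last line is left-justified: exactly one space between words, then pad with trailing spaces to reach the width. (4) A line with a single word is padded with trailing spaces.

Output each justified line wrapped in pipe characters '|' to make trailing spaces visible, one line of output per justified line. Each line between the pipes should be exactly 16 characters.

Answer: |frog  it machine|
|banana      with|
|robot fox sleepy|
|purple  to  bird|
|night take heart|

Derivation:
Line 1: ['frog', 'it', 'machine'] (min_width=15, slack=1)
Line 2: ['banana', 'with'] (min_width=11, slack=5)
Line 3: ['robot', 'fox', 'sleepy'] (min_width=16, slack=0)
Line 4: ['purple', 'to', 'bird'] (min_width=14, slack=2)
Line 5: ['night', 'take', 'heart'] (min_width=16, slack=0)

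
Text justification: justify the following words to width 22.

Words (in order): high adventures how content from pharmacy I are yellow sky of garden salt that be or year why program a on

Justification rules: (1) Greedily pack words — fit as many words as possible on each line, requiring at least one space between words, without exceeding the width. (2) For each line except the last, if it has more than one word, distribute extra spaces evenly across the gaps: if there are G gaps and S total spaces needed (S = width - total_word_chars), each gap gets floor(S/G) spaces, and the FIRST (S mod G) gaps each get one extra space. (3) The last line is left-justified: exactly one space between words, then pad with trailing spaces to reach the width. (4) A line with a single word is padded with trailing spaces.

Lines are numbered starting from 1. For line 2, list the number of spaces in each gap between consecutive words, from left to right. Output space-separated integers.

Answer: 2 1

Derivation:
Line 1: ['high', 'adventures', 'how'] (min_width=19, slack=3)
Line 2: ['content', 'from', 'pharmacy'] (min_width=21, slack=1)
Line 3: ['I', 'are', 'yellow', 'sky', 'of'] (min_width=19, slack=3)
Line 4: ['garden', 'salt', 'that', 'be', 'or'] (min_width=22, slack=0)
Line 5: ['year', 'why', 'program', 'a', 'on'] (min_width=21, slack=1)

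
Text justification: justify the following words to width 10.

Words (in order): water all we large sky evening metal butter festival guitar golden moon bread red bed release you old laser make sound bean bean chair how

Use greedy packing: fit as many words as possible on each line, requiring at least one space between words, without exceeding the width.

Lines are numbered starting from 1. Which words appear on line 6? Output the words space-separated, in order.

Line 1: ['water', 'all'] (min_width=9, slack=1)
Line 2: ['we', 'large'] (min_width=8, slack=2)
Line 3: ['sky'] (min_width=3, slack=7)
Line 4: ['evening'] (min_width=7, slack=3)
Line 5: ['metal'] (min_width=5, slack=5)
Line 6: ['butter'] (min_width=6, slack=4)
Line 7: ['festival'] (min_width=8, slack=2)
Line 8: ['guitar'] (min_width=6, slack=4)
Line 9: ['golden'] (min_width=6, slack=4)
Line 10: ['moon', 'bread'] (min_width=10, slack=0)
Line 11: ['red', 'bed'] (min_width=7, slack=3)
Line 12: ['release'] (min_width=7, slack=3)
Line 13: ['you', 'old'] (min_width=7, slack=3)
Line 14: ['laser', 'make'] (min_width=10, slack=0)
Line 15: ['sound', 'bean'] (min_width=10, slack=0)
Line 16: ['bean', 'chair'] (min_width=10, slack=0)
Line 17: ['how'] (min_width=3, slack=7)

Answer: butter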